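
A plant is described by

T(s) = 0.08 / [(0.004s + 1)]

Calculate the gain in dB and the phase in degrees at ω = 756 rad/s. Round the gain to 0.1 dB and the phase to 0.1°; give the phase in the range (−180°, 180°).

At ω = 756 rad/s:
pole (1 + j756·0.004) = 1 + j3.024 → |·| ≈ 3.1851, ∠ ≈ 71.70°
|T| = 0.08 · 1 / (3.1851) ≈ 0.025117
Gain = 20 log₁₀(0.025117) ≈ -32.00 dB
∠T = (0°) − (71.70°) = -71.70°

-32.0 dB, -71.7°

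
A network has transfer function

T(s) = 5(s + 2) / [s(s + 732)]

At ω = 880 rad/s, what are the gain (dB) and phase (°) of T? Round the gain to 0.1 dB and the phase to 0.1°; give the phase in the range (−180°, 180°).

-47.2 dB, -50.4°

At s = jω = j880:
zero (s+2): 2 + j880 → |·| = √(2²+880²) = √774404 ≈ 880, ∠ = arctan(880/2) ≈ 89.87°
pole (s+732): 732 + j880 → |·| = √(732²+880²) = √1310224 ≈ 1144.7, ∠ = arctan(880/732) ≈ 50.25°
pole at origin: |s| = 880, ∠ = 90.00° (in denominator)
|T| = 5 · 880 / 1.0073e+06 ≈ 0.0043681
Gain = 20 log₁₀(0.0043681) ≈ -47.19 dB
∠T = 89.87° − 140.25° = -50.38°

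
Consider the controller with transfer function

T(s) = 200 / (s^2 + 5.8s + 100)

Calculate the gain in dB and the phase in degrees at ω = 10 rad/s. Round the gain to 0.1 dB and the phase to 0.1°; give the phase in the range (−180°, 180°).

10.8 dB, -90.0°

At s = jω = j10:
quadratic: (j10)² + 5.8·j10 + 100 = 0 + j58 → |·| ≈ 58, ∠ ≈ 90.00°
|T| = 200 / 58 ≈ 3.4483
Gain = 20 log₁₀(3.4483) ≈ 10.75 dB
∠T = 0.00° − 90.00° = -90.00°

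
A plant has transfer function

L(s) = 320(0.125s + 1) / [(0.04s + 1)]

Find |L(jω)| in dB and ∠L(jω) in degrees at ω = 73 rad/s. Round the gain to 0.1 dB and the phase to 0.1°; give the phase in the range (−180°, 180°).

59.6 dB, 12.7°

At ω = 73 rad/s:
zero (1 + j73·0.125) = 1 + j9.125 → |·| ≈ 9.1796, ∠ ≈ 83.75°
pole (1 + j73·0.04) = 1 + j2.92 → |·| ≈ 3.0865, ∠ ≈ 71.10°
|L| = 320 · 9.1796 / (3.0865) ≈ 951.72
Gain = 20 log₁₀(951.72) ≈ 59.57 dB
∠L = (83.75°) − (71.10°) = 12.65°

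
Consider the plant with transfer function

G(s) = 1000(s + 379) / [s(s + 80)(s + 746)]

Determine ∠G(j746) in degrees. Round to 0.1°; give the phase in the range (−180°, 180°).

-155.8°

At s = jω = j746:
zero (s+379): 379 + j746 → |·| = √(379²+746²) = √700157 ≈ 836.75, ∠ = arctan(746/379) ≈ 63.07°
pole (s+80): 80 + j746 → |·| = √(80²+746²) = √562916 ≈ 750.28, ∠ = arctan(746/80) ≈ 83.88°
pole (s+746): 746 + j746 → |·| = √(746²+746²) = √1113032 ≈ 1055, ∠ = arctan(746/746) ≈ 45.00°
pole at origin: |s| = 746, ∠ = 90.00° (in denominator)
∠G = 63.07° − 218.88° = -155.81°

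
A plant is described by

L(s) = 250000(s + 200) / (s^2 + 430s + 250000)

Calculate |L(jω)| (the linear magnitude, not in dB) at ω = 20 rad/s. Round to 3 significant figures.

201

At s = jω = j20:
zero (s+200): 200 + j20 → |·| = √(200²+20²) = √40400 ≈ 201, ∠ = arctan(20/200) ≈ 5.71°
quadratic: (j20)² + 430·j20 + 250000 = 249600 + j8600 → |·| ≈ 2.4975e+05, ∠ ≈ 1.97°
|L| = 250000 · 201 / 2.4975e+05 ≈ 201.2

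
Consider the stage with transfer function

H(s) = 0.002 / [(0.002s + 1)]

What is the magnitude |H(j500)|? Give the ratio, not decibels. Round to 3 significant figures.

At ω = 500 rad/s:
pole (1 + j500·0.002) = 1 + j1 → |·| ≈ 1.4142, ∠ ≈ 45.00°
|H| = 0.002 · 1 / (1.4142) ≈ 0.0014142

0.00141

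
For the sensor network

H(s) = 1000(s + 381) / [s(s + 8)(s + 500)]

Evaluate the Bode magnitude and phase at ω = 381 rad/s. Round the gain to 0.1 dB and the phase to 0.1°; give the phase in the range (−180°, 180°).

At s = jω = j381:
zero (s+381): 381 + j381 → |·| = √(381²+381²) = √290322 ≈ 538.82, ∠ = arctan(381/381) ≈ 45.00°
pole (s+8): 8 + j381 → |·| = √(8²+381²) = √145225 ≈ 381.08, ∠ = arctan(381/8) ≈ 88.80°
pole (s+500): 500 + j381 → |·| = √(500²+381²) = √395161 ≈ 628.62, ∠ = arctan(381/500) ≈ 37.31°
pole at origin: |s| = 381, ∠ = 90.00° (in denominator)
|H| = 1000 · 538.82 / 9.127e+07 ≈ 0.0059036
Gain = 20 log₁₀(0.0059036) ≈ -44.58 dB
∠H = 45.00° − 216.11° = -171.11°

-44.6 dB, -171.1°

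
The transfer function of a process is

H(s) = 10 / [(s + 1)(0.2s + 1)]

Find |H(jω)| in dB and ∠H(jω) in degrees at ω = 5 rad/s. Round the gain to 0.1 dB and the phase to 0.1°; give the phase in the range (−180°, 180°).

At ω = 5 rad/s:
pole (1 + j5·1) = 1 + j5 → |·| ≈ 5.099, ∠ ≈ 78.69°
pole (1 + j5·0.2) = 1 + j1 → |·| ≈ 1.4142, ∠ ≈ 45.00°
|H| = 10 · 1 / (5.099 · 1.4142) ≈ 1.3868
Gain = 20 log₁₀(1.3868) ≈ 2.84 dB
∠H = (0°) − (78.69° + 45.00°) = -123.69°

2.8 dB, -123.7°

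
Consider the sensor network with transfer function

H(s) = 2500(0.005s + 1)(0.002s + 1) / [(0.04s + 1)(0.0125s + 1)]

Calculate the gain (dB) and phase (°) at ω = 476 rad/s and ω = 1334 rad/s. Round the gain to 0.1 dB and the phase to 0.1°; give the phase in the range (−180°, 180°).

ω = 476: 37.8 dB, -56.7°; ω = 1334: 34.6 dB, -24.6°

At ω = 476 rad/s:
zero (1 + j476·0.005) = 1 + j2.38 → |·| ≈ 2.5815, ∠ ≈ 67.21°
zero (1 + j476·0.002) = 1 + j0.952 → |·| ≈ 1.3807, ∠ ≈ 43.59°
pole (1 + j476·0.04) = 1 + j19.04 → |·| ≈ 19.066, ∠ ≈ 86.99°
pole (1 + j476·0.0125) = 1 + j5.95 → |·| ≈ 6.0334, ∠ ≈ 80.46°
|H| = 2500 · 2.5815 · 1.3807 / (19.066 · 6.0334) ≈ 77.462
Gain = 20 log₁₀(77.462) ≈ 37.78 dB
∠H = (67.21° + 43.59°) − (86.99° + 80.46°) = -56.65°

At ω = 1334 rad/s:
zero (1 + j1334·0.005) = 1 + j6.67 → |·| ≈ 6.7445, ∠ ≈ 81.47°
zero (1 + j1334·0.002) = 1 + j2.668 → |·| ≈ 2.8492, ∠ ≈ 69.45°
pole (1 + j1334·0.04) = 1 + j53.36 → |·| ≈ 53.369, ∠ ≈ 88.93°
pole (1 + j1334·0.0125) = 1 + j16.675 → |·| ≈ 16.705, ∠ ≈ 86.57°
|H| = 2500 · 6.7445 · 2.8492 / (53.369 · 16.705) ≈ 53.886
Gain = 20 log₁₀(53.886) ≈ 34.63 dB
∠H = (81.47° + 69.45°) − (88.93° + 86.57°) = -24.58°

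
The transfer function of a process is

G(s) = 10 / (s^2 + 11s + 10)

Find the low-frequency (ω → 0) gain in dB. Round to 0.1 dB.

G(0) = 10 / 10 = 1
20 log₁₀(1) ≈ 0.00 dB

0.0 dB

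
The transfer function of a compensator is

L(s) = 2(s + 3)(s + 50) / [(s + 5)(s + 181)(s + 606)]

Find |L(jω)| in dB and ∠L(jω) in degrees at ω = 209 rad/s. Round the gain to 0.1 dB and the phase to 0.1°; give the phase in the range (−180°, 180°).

At s = jω = j209:
zero (s+3): 3 + j209 → |·| = √(3²+209²) = √43690 ≈ 209.02, ∠ = arctan(209/3) ≈ 89.18°
zero (s+50): 50 + j209 → |·| = √(50²+209²) = √46181 ≈ 214.9, ∠ = arctan(209/50) ≈ 76.55°
pole (s+5): 5 + j209 → |·| = √(5²+209²) = √43706 ≈ 209.06, ∠ = arctan(209/5) ≈ 88.63°
pole (s+181): 181 + j209 → |·| = √(181²+209²) = √76442 ≈ 276.48, ∠ = arctan(209/181) ≈ 49.11°
pole (s+606): 606 + j209 → |·| = √(606²+209²) = √410917 ≈ 641.03, ∠ = arctan(209/606) ≈ 19.03°
|L| = 2 · 44918 / 3.7052e+07 ≈ 0.0024246
Gain = 20 log₁₀(0.0024246) ≈ -52.31 dB
∠L = 165.73° − 156.77° = 8.96°

-52.3 dB, 9.0°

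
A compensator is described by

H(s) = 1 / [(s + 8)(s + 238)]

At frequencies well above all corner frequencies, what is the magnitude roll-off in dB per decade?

-40 dB/decade

Each pole contributes −20 dB/decade at high frequency; each zero contributes +20 dB/decade.
Net: 0 zero(s) − 2 pole(s) → -40 dB/decade.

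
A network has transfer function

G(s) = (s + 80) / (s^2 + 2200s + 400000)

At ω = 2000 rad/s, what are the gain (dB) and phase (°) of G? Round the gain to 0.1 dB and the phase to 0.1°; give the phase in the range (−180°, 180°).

-69.1 dB, -41.6°

Substitute s = j2000:
Numerator: (j2000) + 80 = 80 + j2000
Denominator: (j2000)^2 + 2200(j2000) + 400000 = -3600000 + j4400000
|N| = √(80² + 2000²) ≈ 2001.6, ∠N ≈ 87.71°
|D| = √(3600000² + 4400000²) ≈ 5.6851e+06, ∠D ≈ 129.29°
|G| = 2001.6 / 5.6851e+06 ≈ 0.00035208
Gain = 20 log₁₀(0.00035208) ≈ -69.07 dB
∠G = 87.71° − 129.29° = -41.58°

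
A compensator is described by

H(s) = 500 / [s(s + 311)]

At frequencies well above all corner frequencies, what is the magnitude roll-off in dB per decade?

Each pole contributes −20 dB/decade at high frequency; each zero contributes +20 dB/decade.
Net: 0 zero(s) − 2 pole(s) → -40 dB/decade.

-40 dB/decade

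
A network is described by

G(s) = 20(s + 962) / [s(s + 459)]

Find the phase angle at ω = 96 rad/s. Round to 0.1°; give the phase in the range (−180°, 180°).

-96.1°

At s = jω = j96:
zero (s+962): 962 + j96 → |·| = √(962²+96²) = √934660 ≈ 966.78, ∠ = arctan(96/962) ≈ 5.70°
pole (s+459): 459 + j96 → |·| = √(459²+96²) = √219897 ≈ 468.93, ∠ = arctan(96/459) ≈ 11.81°
pole at origin: |s| = 96, ∠ = 90.00° (in denominator)
∠G = 5.70° − 101.81° = -96.11°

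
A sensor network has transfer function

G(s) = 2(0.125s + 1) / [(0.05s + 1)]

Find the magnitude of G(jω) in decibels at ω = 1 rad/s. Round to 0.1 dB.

6.1 dB

At ω = 1 rad/s:
zero (1 + j1·0.125) = 1 + j0.125 → |·| ≈ 1.0078, ∠ ≈ 7.13°
pole (1 + j1·0.05) = 1 + j0.05 → |·| ≈ 1.0012, ∠ ≈ 2.86°
|G| = 2 · 1.0078 / (1.0012) ≈ 2.0132
Gain = 20 log₁₀(2.0132) ≈ 6.08 dB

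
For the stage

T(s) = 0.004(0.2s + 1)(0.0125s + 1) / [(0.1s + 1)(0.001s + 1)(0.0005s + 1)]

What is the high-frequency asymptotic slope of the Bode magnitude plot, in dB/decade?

-20 dB/decade

Each pole contributes −20 dB/decade at high frequency; each zero contributes +20 dB/decade.
Net: 2 zero(s) − 3 pole(s) → -20 dB/decade.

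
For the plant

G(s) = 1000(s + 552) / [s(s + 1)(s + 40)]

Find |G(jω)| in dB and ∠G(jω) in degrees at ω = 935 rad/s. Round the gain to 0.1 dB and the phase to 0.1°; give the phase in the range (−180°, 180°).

-57.5 dB, 152.0°

At s = jω = j935:
zero (s+552): 552 + j935 → |·| = √(552²+935²) = √1178929 ≈ 1085.8, ∠ = arctan(935/552) ≈ 59.44°
pole (s+1): 1 + j935 → |·| = √(1²+935²) = √874226 ≈ 935, ∠ = arctan(935/1) ≈ 89.94°
pole (s+40): 40 + j935 → |·| = √(40²+935²) = √875825 ≈ 935.86, ∠ = arctan(935/40) ≈ 87.55°
pole at origin: |s| = 935, ∠ = 90.00° (in denominator)
|G| = 1000 · 1085.8 / 8.1815e+08 ≈ 0.0013271
Gain = 20 log₁₀(0.0013271) ≈ -57.54 dB
∠G = 59.44° − 267.49° = -208.05° ≡ 151.95° (principal value)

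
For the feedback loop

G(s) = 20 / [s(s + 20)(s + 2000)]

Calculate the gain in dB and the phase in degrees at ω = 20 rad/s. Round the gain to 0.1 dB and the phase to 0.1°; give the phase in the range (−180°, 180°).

At s = jω = j20:
pole (s+20): 20 + j20 → |·| = √(20²+20²) = √800 ≈ 28.284, ∠ = arctan(20/20) ≈ 45.00°
pole (s+2000): 2000 + j20 → |·| = √(2000²+20²) = √4000400 ≈ 2000.1, ∠ = arctan(20/2000) ≈ 0.57°
pole at origin: |s| = 20, ∠ = 90.00° (in denominator)
|G| = 20 / 1.1314e+06 ≈ 1.7677e-05
Gain = 20 log₁₀(1.7677e-05) ≈ -95.05 dB
∠G = 0.00° − 135.57° = -135.57°

-95.1 dB, -135.6°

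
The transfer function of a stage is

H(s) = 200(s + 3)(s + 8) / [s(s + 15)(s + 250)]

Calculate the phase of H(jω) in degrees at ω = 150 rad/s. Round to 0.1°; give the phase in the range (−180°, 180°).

-29.5°

At s = jω = j150:
zero (s+3): 3 + j150 → |·| = √(3²+150²) = √22509 ≈ 150.03, ∠ = arctan(150/3) ≈ 88.85°
zero (s+8): 8 + j150 → |·| = √(8²+150²) = √22564 ≈ 150.21, ∠ = arctan(150/8) ≈ 86.95°
pole (s+15): 15 + j150 → |·| = √(15²+150²) = √22725 ≈ 150.75, ∠ = arctan(150/15) ≈ 84.29°
pole (s+250): 250 + j150 → |·| = √(250²+150²) = √85000 ≈ 291.55, ∠ = arctan(150/250) ≈ 30.96°
pole at origin: |s| = 150, ∠ = 90.00° (in denominator)
∠H = 175.80° − 205.25° = -29.45°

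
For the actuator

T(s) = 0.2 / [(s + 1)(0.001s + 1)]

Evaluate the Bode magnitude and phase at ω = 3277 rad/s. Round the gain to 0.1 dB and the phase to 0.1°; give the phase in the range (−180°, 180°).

-95.0 dB, -163.0°

At ω = 3277 rad/s:
pole (1 + j3277·1) = 1 + j3277 → |·| ≈ 3277, ∠ ≈ 89.98°
pole (1 + j3277·0.001) = 1 + j3.277 → |·| ≈ 3.4262, ∠ ≈ 73.03°
|T| = 0.2 · 1 / (3277 · 3.4262) ≈ 1.7813e-05
Gain = 20 log₁₀(1.7813e-05) ≈ -94.99 dB
∠T = (0°) − (89.98° + 73.03°) = -163.01°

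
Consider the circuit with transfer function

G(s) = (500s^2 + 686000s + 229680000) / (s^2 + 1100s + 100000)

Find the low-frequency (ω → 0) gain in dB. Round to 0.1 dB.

G(0) = 229680000 / 100000 = 2296.8
20 log₁₀(2296.8) ≈ 67.22 dB

67.2 dB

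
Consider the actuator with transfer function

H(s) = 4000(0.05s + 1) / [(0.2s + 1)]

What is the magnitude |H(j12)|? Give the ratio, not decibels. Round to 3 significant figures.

At ω = 12 rad/s:
zero (1 + j12·0.05) = 1 + j0.6 → |·| ≈ 1.1662, ∠ ≈ 30.96°
pole (1 + j12·0.2) = 1 + j2.4 → |·| ≈ 2.6, ∠ ≈ 67.38°
|H| = 4000 · 1.1662 / (2.6) ≈ 1794.2

1.79e+03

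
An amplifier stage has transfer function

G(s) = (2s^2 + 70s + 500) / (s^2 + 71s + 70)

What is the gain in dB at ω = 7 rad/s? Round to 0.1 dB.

Substitute s = j7:
Numerator: 2(j7)^2 + 70(j7) + 500 = 402 + j490
Denominator: (j7)^2 + 71(j7) + 70 = 21 + j497
|N| = √(402² + 490²) ≈ 633.8, ∠N ≈ 50.63°
|D| = √(21² + 497²) ≈ 497.44, ∠D ≈ 87.58°
|G| = 633.8 / 497.44 ≈ 1.2741
Gain = 20 log₁₀(1.2741) ≈ 2.10 dB

2.1 dB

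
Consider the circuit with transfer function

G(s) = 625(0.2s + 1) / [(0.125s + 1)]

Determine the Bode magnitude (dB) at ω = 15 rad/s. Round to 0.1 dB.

59.4 dB

At ω = 15 rad/s:
zero (1 + j15·0.2) = 1 + j3 → |·| ≈ 3.1623, ∠ ≈ 71.57°
pole (1 + j15·0.125) = 1 + j1.875 → |·| ≈ 2.125, ∠ ≈ 61.93°
|G| = 625 · 3.1623 / (2.125) ≈ 930.09
Gain = 20 log₁₀(930.09) ≈ 59.37 dB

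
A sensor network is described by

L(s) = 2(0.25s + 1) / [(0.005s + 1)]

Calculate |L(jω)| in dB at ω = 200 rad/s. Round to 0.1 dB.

At ω = 200 rad/s:
zero (1 + j200·0.25) = 1 + j50 → |·| ≈ 50.01, ∠ ≈ 88.85°
pole (1 + j200·0.005) = 1 + j1 → |·| ≈ 1.4142, ∠ ≈ 45.00°
|L| = 2 · 50.01 / (1.4142) ≈ 70.725
Gain = 20 log₁₀(70.725) ≈ 36.99 dB

37.0 dB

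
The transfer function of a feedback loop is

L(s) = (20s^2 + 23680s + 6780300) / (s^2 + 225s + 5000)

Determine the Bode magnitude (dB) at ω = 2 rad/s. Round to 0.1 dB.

Substitute s = j2:
Numerator: 20(j2)^2 + 23680(j2) + 6780300 = 6780220 + j47360
Denominator: (j2)^2 + 225(j2) + 5000 = 4996 + j450
|N| = √(6780220² + 47360²) ≈ 6.7804e+06, ∠N ≈ 0.40°
|D| = √(4996² + 450²) ≈ 5016.2, ∠D ≈ 5.15°
|L| = 6.7804e+06 / 5016.2 ≈ 1351.7
Gain = 20 log₁₀(1351.7) ≈ 62.62 dB

62.6 dB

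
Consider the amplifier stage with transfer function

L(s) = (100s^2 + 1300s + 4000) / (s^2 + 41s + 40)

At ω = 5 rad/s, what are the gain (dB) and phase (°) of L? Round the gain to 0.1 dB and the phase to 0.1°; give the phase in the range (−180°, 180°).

Substitute s = j5:
Numerator: 100(j5)^2 + 1300(j5) + 4000 = 1500 + j6500
Denominator: (j5)^2 + 41(j5) + 40 = 15 + j205
|N| = √(1500² + 6500²) ≈ 6670.8, ∠N ≈ 77.01°
|D| = √(15² + 205²) ≈ 205.55, ∠D ≈ 85.82°
|L| = 6670.8 / 205.55 ≈ 32.453
Gain = 20 log₁₀(32.453) ≈ 30.23 dB
∠L = 77.01° − 85.82° = -8.81°

30.2 dB, -8.8°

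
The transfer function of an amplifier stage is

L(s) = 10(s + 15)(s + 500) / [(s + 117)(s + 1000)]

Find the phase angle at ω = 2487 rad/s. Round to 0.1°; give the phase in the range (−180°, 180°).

At s = jω = j2487:
zero (s+15): 15 + j2487 → |·| = √(15²+2487²) = √6185394 ≈ 2487, ∠ = arctan(2487/15) ≈ 89.65°
zero (s+500): 500 + j2487 → |·| = √(500²+2487²) = √6435169 ≈ 2536.8, ∠ = arctan(2487/500) ≈ 78.63°
pole (s+117): 117 + j2487 → |·| = √(117²+2487²) = √6198858 ≈ 2489.8, ∠ = arctan(2487/117) ≈ 87.31°
pole (s+1000): 1000 + j2487 → |·| = √(1000²+2487²) = √7185169 ≈ 2680.5, ∠ = arctan(2487/1000) ≈ 68.10°
∠L = 168.28° − 155.41° = 12.87°

12.9°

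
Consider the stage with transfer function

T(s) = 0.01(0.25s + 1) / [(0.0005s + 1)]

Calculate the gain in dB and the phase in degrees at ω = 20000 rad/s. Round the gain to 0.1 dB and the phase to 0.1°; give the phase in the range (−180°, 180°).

13.9 dB, 5.7°

At ω = 20000 rad/s:
zero (1 + j20000·0.25) = 1 + j5000 → |·| ≈ 5000, ∠ ≈ 89.99°
pole (1 + j20000·0.0005) = 1 + j10 → |·| ≈ 10.05, ∠ ≈ 84.29°
|T| = 0.01 · 5000 / (10.05) ≈ 4.9751
Gain = 20 log₁₀(4.9751) ≈ 13.94 dB
∠T = (89.99°) − (84.29°) = 5.70°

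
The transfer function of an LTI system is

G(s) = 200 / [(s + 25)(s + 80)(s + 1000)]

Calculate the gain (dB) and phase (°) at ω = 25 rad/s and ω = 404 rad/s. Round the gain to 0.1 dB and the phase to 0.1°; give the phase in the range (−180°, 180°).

At s = jω = j25:
pole (s+25): 25 + j25 → |·| = √(25²+25²) = √1250 ≈ 35.355, ∠ = arctan(25/25) ≈ 45.00°
pole (s+80): 80 + j25 → |·| = √(80²+25²) = √7025 ≈ 83.815, ∠ = arctan(25/80) ≈ 17.35°
pole (s+1000): 1000 + j25 → |·| = √(1000²+25²) = √1000625 ≈ 1000.3, ∠ = arctan(25/1000) ≈ 1.43°
|G| = 200 / 2.9642e+06 ≈ 6.7472e-05
Gain = 20 log₁₀(6.7472e-05) ≈ -83.42 dB
∠G = 0.00° − 63.78° = -63.78°

At s = jω = j404:
pole (s+25): 25 + j404 → |·| = √(25²+404²) = √163841 ≈ 404.77, ∠ = arctan(404/25) ≈ 86.46°
pole (s+80): 80 + j404 → |·| = √(80²+404²) = √169616 ≈ 411.84, ∠ = arctan(404/80) ≈ 78.80°
pole (s+1000): 1000 + j404 → |·| = √(1000²+404²) = √1163216 ≈ 1078.5, ∠ = arctan(404/1000) ≈ 22.00°
|G| = 200 / 1.7979e+08 ≈ 1.1124e-06
Gain = 20 log₁₀(1.1124e-06) ≈ -119.07 dB
∠G = 0.00° − 187.26° = -187.26° ≡ 172.74° (principal value)

ω = 25: -83.4 dB, -63.8°; ω = 404: -119.1 dB, 172.7°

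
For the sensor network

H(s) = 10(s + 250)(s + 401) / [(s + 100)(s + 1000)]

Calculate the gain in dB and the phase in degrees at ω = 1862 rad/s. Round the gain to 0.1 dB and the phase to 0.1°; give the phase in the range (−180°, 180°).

At s = jω = j1862:
zero (s+250): 250 + j1862 → |·| = √(250²+1862²) = √3529544 ≈ 1878.7, ∠ = arctan(1862/250) ≈ 82.35°
zero (s+401): 401 + j1862 → |·| = √(401²+1862²) = √3627845 ≈ 1904.7, ∠ = arctan(1862/401) ≈ 77.85°
pole (s+100): 100 + j1862 → |·| = √(100²+1862²) = √3477044 ≈ 1864.7, ∠ = arctan(1862/100) ≈ 86.93°
pole (s+1000): 1000 + j1862 → |·| = √(1000²+1862²) = √4467044 ≈ 2113.5, ∠ = arctan(1862/1000) ≈ 61.76°
|H| = 10 · 3.5784e+06 / 3.941e+06 ≈ 9.0799
Gain = 20 log₁₀(9.0799) ≈ 19.16 dB
∠H = 160.20° − 148.69° = 11.51°

19.2 dB, 11.5°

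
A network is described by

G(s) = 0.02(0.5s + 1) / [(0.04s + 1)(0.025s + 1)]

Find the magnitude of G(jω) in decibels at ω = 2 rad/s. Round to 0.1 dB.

At ω = 2 rad/s:
zero (1 + j2·0.5) = 1 + j1 → |·| ≈ 1.4142, ∠ ≈ 45.00°
pole (1 + j2·0.04) = 1 + j0.08 → |·| ≈ 1.0032, ∠ ≈ 4.57°
pole (1 + j2·0.025) = 1 + j0.05 → |·| ≈ 1.0012, ∠ ≈ 2.86°
|G| = 0.02 · 1.4142 / (1.0032 · 1.0012) ≈ 0.02816
Gain = 20 log₁₀(0.02816) ≈ -31.01 dB

-31.0 dB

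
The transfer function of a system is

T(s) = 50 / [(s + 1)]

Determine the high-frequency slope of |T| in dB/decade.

Each pole contributes −20 dB/decade at high frequency; each zero contributes +20 dB/decade.
Net: 0 zero(s) − 1 pole(s) → -20 dB/decade.

-20 dB/decade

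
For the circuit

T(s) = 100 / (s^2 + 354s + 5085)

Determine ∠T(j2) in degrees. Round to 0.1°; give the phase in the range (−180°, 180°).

-7.9°

Substitute s = j2:
Numerator: 100 = 100 + j0
Denominator: (j2)^2 + 354(j2) + 5085 = 5081 + j708
|N| = √(100² + 0²) ≈ 100, ∠N ≈ 0.00°
|D| = √(5081² + 708²) ≈ 5130.1, ∠D ≈ 7.93°
∠T = 0.00° − 7.93° = -7.93°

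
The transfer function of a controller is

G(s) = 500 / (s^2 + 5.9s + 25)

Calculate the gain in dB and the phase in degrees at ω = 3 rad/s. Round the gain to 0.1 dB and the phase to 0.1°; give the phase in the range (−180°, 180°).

At s = jω = j3:
quadratic: (j3)² + 5.9·j3 + 25 = 16 + j17.7 → |·| ≈ 23.86, ∠ ≈ 47.89°
|G| = 500 / 23.86 ≈ 20.956
Gain = 20 log₁₀(20.956) ≈ 26.43 dB
∠G = 0.00° − 47.89° = -47.89°

26.4 dB, -47.9°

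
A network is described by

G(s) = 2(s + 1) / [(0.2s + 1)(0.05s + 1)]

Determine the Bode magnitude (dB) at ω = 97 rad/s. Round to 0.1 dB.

At ω = 97 rad/s:
zero (1 + j97·1) = 1 + j97 → |·| ≈ 97.005, ∠ ≈ 89.41°
pole (1 + j97·0.2) = 1 + j19.4 → |·| ≈ 19.426, ∠ ≈ 87.05°
pole (1 + j97·0.05) = 1 + j4.85 → |·| ≈ 4.952, ∠ ≈ 78.35°
|G| = 2 · 97.005 / (19.426 · 4.952) ≈ 2.0168
Gain = 20 log₁₀(2.0168) ≈ 6.09 dB

6.1 dB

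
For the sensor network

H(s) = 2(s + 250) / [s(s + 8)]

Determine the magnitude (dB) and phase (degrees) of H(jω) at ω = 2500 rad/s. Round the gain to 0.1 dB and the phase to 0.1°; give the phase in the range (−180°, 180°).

At s = jω = j2500:
zero (s+250): 250 + j2500 → |·| = √(250²+2500²) = √6312500 ≈ 2512.5, ∠ = arctan(2500/250) ≈ 84.29°
pole (s+8): 8 + j2500 → |·| = √(8²+2500²) = √6250064 ≈ 2500, ∠ = arctan(2500/8) ≈ 89.82°
pole at origin: |s| = 2500, ∠ = 90.00° (in denominator)
|H| = 2 · 2512.5 / 6.25e+06 ≈ 0.000804
Gain = 20 log₁₀(0.000804) ≈ -61.89 dB
∠H = 84.29° − 179.82° = -95.53°

-61.9 dB, -95.5°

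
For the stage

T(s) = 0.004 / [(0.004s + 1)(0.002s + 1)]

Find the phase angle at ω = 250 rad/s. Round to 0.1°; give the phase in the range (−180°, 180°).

-71.6°

At ω = 250 rad/s:
pole (1 + j250·0.004) = 1 + j1 → |·| ≈ 1.4142, ∠ ≈ 45.00°
pole (1 + j250·0.002) = 1 + j0.5 → |·| ≈ 1.118, ∠ ≈ 26.57°
∠T = (0°) − (45.00° + 26.57°) = -71.57°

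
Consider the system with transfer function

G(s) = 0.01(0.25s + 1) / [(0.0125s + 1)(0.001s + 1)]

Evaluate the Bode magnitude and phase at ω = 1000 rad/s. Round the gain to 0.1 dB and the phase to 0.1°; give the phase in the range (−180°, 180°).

-17.0 dB, -40.7°

At ω = 1000 rad/s:
zero (1 + j1000·0.25) = 1 + j250 → |·| ≈ 250, ∠ ≈ 89.77°
pole (1 + j1000·0.0125) = 1 + j12.5 → |·| ≈ 12.54, ∠ ≈ 85.43°
pole (1 + j1000·0.001) = 1 + j1 → |·| ≈ 1.4142, ∠ ≈ 45.00°
|G| = 0.01 · 250 / (12.54 · 1.4142) ≈ 0.14097
Gain = 20 log₁₀(0.14097) ≈ -17.02 dB
∠G = (89.77°) − (85.43° + 45.00°) = -40.66°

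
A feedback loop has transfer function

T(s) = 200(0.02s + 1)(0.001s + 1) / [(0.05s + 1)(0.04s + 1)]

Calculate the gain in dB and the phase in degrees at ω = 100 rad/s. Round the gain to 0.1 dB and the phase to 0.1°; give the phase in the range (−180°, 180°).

26.6 dB, -85.5°

At ω = 100 rad/s:
zero (1 + j100·0.02) = 1 + j2 → |·| ≈ 2.2361, ∠ ≈ 63.43°
zero (1 + j100·0.001) = 1 + j0.1 → |·| ≈ 1.005, ∠ ≈ 5.71°
pole (1 + j100·0.05) = 1 + j5 → |·| ≈ 5.099, ∠ ≈ 78.69°
pole (1 + j100·0.04) = 1 + j4 → |·| ≈ 4.1231, ∠ ≈ 75.96°
|T| = 200 · 2.2361 · 1.005 / (5.099 · 4.1231) ≈ 21.379
Gain = 20 log₁₀(21.379) ≈ 26.60 dB
∠T = (63.43° + 5.71°) − (78.69° + 75.96°) = -85.51°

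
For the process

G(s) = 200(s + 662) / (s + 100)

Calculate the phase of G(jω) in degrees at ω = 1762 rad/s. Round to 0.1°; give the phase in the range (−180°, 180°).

At s = jω = j1762:
zero (s+662): 662 + j1762 → |·| = √(662²+1762²) = √3542888 ≈ 1882.3, ∠ = arctan(1762/662) ≈ 69.41°
pole (s+100): 100 + j1762 → |·| = √(100²+1762²) = √3114644 ≈ 1764.8, ∠ = arctan(1762/100) ≈ 86.75°
∠G = 69.41° − 86.75° = -17.34°

-17.3°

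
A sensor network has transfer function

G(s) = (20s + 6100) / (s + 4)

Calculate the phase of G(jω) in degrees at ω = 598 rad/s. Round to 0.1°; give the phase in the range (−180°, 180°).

Substitute s = j598:
Numerator: 20(j598) + 6100 = 6100 + j11960
Denominator: (j598) + 4 = 4 + j598
|N| = √(6100² + 11960²) ≈ 13426, ∠N ≈ 62.98°
|D| = √(4² + 598²) ≈ 598.01, ∠D ≈ 89.62°
∠G = 62.98° − 89.62° = -26.64°

-26.6°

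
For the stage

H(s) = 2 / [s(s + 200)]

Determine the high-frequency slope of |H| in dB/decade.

-40 dB/decade

Each pole contributes −20 dB/decade at high frequency; each zero contributes +20 dB/decade.
Net: 0 zero(s) − 2 pole(s) → -40 dB/decade.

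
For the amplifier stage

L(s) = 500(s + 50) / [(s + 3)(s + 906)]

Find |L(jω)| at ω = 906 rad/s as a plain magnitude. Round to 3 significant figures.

0.391

At s = jω = j906:
zero (s+50): 50 + j906 → |·| = √(50²+906²) = √823336 ≈ 907.38, ∠ = arctan(906/50) ≈ 86.84°
pole (s+3): 3 + j906 → |·| = √(3²+906²) = √820845 ≈ 906, ∠ = arctan(906/3) ≈ 89.81°
pole (s+906): 906 + j906 → |·| = √(906²+906²) = √1641672 ≈ 1281.3, ∠ = arctan(906/906) ≈ 45.00°
|L| = 500 · 907.38 / 1.1609e+06 ≈ 0.39081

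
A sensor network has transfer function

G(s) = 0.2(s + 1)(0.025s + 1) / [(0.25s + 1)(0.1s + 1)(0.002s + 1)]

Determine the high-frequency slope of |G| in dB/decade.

Each pole contributes −20 dB/decade at high frequency; each zero contributes +20 dB/decade.
Net: 2 zero(s) − 3 pole(s) → -20 dB/decade.

-20 dB/decade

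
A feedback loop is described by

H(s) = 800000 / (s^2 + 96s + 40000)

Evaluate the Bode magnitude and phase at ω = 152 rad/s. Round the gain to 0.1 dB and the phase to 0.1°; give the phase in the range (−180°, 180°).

At s = jω = j152:
quadratic: (j152)² + 96·j152 + 40000 = 16896 + j14592 → |·| ≈ 22325, ∠ ≈ 40.82°
|H| = 800000 / 22325 ≈ 35.834
Gain = 20 log₁₀(35.834) ≈ 31.09 dB
∠H = 0.00° − 40.82° = -40.82°

31.1 dB, -40.8°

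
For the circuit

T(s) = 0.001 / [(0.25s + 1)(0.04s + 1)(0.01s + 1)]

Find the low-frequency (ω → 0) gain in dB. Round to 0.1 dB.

-60.0 dB

T(0) = 0.001 · 1 / 1 = 0.001
20 log₁₀(0.001) ≈ -60.00 dB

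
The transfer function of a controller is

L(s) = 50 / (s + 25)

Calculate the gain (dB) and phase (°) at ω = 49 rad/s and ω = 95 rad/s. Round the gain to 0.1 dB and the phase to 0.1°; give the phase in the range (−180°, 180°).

At s = jω = j49:
pole (s+25): 25 + j49 → |·| = √(25²+49²) = √3026 ≈ 55.009, ∠ = arctan(49/25) ≈ 62.97°
|L| = 50 / 55.009 ≈ 0.90894
Gain = 20 log₁₀(0.90894) ≈ -0.83 dB
∠L = 0.00° − 62.97° = -62.97°

At s = jω = j95:
pole (s+25): 25 + j95 → |·| = √(25²+95²) = √9650 ≈ 98.234, ∠ = arctan(95/25) ≈ 75.26°
|L| = 50 / 98.234 ≈ 0.50899
Gain = 20 log₁₀(0.50899) ≈ -5.87 dB
∠L = 0.00° − 75.26° = -75.26°

ω = 49: -0.8 dB, -63.0°; ω = 95: -5.9 dB, -75.3°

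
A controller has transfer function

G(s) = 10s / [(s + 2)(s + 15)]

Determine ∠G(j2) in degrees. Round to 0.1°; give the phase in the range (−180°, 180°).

37.4°

At s = jω = j2:
zero at origin: s = j2 → |·| = 2, ∠ = 90.00°
pole (s+2): 2 + j2 → |·| = √(2²+2²) = √8 ≈ 2.8284, ∠ = arctan(2/2) ≈ 45.00°
pole (s+15): 15 + j2 → |·| = √(15²+2²) = √229 ≈ 15.133, ∠ = arctan(2/15) ≈ 7.59°
∠G = 90.00° − 52.59° = 37.41°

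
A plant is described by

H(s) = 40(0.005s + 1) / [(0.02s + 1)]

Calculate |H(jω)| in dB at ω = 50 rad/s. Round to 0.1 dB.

29.3 dB

At ω = 50 rad/s:
zero (1 + j50·0.005) = 1 + j0.25 → |·| ≈ 1.0308, ∠ ≈ 14.04°
pole (1 + j50·0.02) = 1 + j1 → |·| ≈ 1.4142, ∠ ≈ 45.00°
|H| = 40 · 1.0308 / (1.4142) ≈ 29.156
Gain = 20 log₁₀(29.156) ≈ 29.29 dB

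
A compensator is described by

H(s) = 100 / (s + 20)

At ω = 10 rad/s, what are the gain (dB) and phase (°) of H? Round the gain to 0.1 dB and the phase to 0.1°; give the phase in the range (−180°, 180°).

Substitute s = j10:
Numerator: 100 = 100 + j0
Denominator: (j10) + 20 = 20 + j10
|N| = √(100² + 0²) ≈ 100, ∠N ≈ 0.00°
|D| = √(20² + 10²) ≈ 22.361, ∠D ≈ 26.57°
|H| = 100 / 22.361 ≈ 4.4721
Gain = 20 log₁₀(4.4721) ≈ 13.01 dB
∠H = 0.00° − 26.57° = -26.57°

13.0 dB, -26.6°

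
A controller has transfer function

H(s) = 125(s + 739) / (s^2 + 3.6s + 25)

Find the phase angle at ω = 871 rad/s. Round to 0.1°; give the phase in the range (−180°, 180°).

-130.1°

At s = jω = j871:
zero (s+739): 739 + j871 → |·| = √(739²+871²) = √1304762 ≈ 1142.3, ∠ = arctan(871/739) ≈ 49.69°
quadratic: (j871)² + 3.6·j871 + 25 = -758616 + j3135.6 → |·| ≈ 7.5862e+05, ∠ ≈ 179.76°
∠H = 49.69° − 179.76° = -130.07°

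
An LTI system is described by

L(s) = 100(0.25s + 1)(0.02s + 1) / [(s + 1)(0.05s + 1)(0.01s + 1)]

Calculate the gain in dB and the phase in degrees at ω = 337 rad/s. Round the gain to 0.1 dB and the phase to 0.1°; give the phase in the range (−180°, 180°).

At ω = 337 rad/s:
zero (1 + j337·0.25) = 1 + j84.25 → |·| ≈ 84.256, ∠ ≈ 89.32°
zero (1 + j337·0.02) = 1 + j6.74 → |·| ≈ 6.8138, ∠ ≈ 81.56°
pole (1 + j337·1) = 1 + j337 → |·| ≈ 337, ∠ ≈ 89.83°
pole (1 + j337·0.05) = 1 + j16.85 → |·| ≈ 16.88, ∠ ≈ 86.60°
pole (1 + j337·0.01) = 1 + j3.37 → |·| ≈ 3.5152, ∠ ≈ 73.47°
|L| = 100 · 84.256 · 6.8138 / (337 · 16.88 · 3.5152) ≈ 2.871
Gain = 20 log₁₀(2.871) ≈ 9.16 dB
∠L = (89.32° + 81.56°) − (89.83° + 86.60° + 73.47°) = -79.02°

9.2 dB, -79.0°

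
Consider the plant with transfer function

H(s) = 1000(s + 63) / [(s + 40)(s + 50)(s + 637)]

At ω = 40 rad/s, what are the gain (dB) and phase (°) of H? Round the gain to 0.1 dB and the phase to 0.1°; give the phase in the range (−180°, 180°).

At s = jω = j40:
zero (s+63): 63 + j40 → |·| = √(63²+40²) = √5569 ≈ 74.626, ∠ = arctan(40/63) ≈ 32.41°
pole (s+40): 40 + j40 → |·| = √(40²+40²) = √3200 ≈ 56.569, ∠ = arctan(40/40) ≈ 45.00°
pole (s+50): 50 + j40 → |·| = √(50²+40²) = √4100 ≈ 64.031, ∠ = arctan(40/50) ≈ 38.66°
pole (s+637): 637 + j40 → |·| = √(637²+40²) = √407369 ≈ 638.25, ∠ = arctan(40/637) ≈ 3.59°
|H| = 1000 · 74.626 / 2.3118e+06 ≈ 0.03228
Gain = 20 log₁₀(0.03228) ≈ -29.82 dB
∠H = 32.41° − 87.25° = -54.84°

-29.8 dB, -54.8°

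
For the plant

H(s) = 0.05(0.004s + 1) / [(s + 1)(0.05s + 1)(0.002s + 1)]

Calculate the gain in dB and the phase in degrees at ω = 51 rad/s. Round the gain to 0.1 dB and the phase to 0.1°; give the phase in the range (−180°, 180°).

At ω = 51 rad/s:
zero (1 + j51·0.004) = 1 + j0.204 → |·| ≈ 1.0206, ∠ ≈ 11.53°
pole (1 + j51·1) = 1 + j51 → |·| ≈ 51.01, ∠ ≈ 88.88°
pole (1 + j51·0.05) = 1 + j2.55 → |·| ≈ 2.7391, ∠ ≈ 68.59°
pole (1 + j51·0.002) = 1 + j0.102 → |·| ≈ 1.0052, ∠ ≈ 5.82°
|H| = 0.05 · 1.0206 / (51.01 · 2.7391 · 1.0052) ≈ 0.00036334
Gain = 20 log₁₀(0.00036334) ≈ -68.79 dB
∠H = (11.53°) − (88.88° + 68.59° + 5.82°) = -151.76°

-68.8 dB, -151.8°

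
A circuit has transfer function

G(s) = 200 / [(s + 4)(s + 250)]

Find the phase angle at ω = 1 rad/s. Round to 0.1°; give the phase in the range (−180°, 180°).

At s = jω = j1:
pole (s+4): 4 + j1 → |·| = √(4²+1²) = √17 ≈ 4.1231, ∠ = arctan(1/4) ≈ 14.04°
pole (s+250): 250 + j1 → |·| = √(250²+1²) = √62501 ≈ 250, ∠ = arctan(1/250) ≈ 0.23°
∠G = 0.00° − 14.27° = -14.27°

-14.3°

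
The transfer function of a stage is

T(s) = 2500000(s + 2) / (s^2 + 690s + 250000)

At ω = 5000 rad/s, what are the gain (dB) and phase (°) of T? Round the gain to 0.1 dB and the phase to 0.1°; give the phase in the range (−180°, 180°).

54.0 dB, -82.1°

At s = jω = j5000:
zero (s+2): 2 + j5000 → |·| = √(2²+5000²) = √25000004 ≈ 5000, ∠ = arctan(5000/2) ≈ 89.98°
quadratic: (j5000)² + 690·j5000 + 250000 = -24750000 + j3450000 → |·| ≈ 2.4989e+07, ∠ ≈ 172.06°
|T| = 2500000 · 5000 / 2.4989e+07 ≈ 500.22
Gain = 20 log₁₀(500.22) ≈ 53.98 dB
∠T = 89.98° − 172.06° = -82.08°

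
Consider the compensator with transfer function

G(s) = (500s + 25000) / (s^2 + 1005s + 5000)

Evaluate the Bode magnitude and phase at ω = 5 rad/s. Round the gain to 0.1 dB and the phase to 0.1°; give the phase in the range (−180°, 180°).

11.0 dB, -39.6°

Substitute s = j5:
Numerator: 500(j5) + 25000 = 25000 + j2500
Denominator: (j5)^2 + 1005(j5) + 5000 = 4975 + j5025
|N| = √(25000² + 2500²) ≈ 25125, ∠N ≈ 5.71°
|D| = √(4975² + 5025²) ≈ 7071.2, ∠D ≈ 45.29°
|G| = 25125 / 7071.2 ≈ 3.5531
Gain = 20 log₁₀(3.5531) ≈ 11.01 dB
∠G = 5.71° − 45.29° = -39.58°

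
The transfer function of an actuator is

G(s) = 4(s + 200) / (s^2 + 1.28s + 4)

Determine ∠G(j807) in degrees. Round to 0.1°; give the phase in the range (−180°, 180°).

-103.8°

At s = jω = j807:
zero (s+200): 200 + j807 → |·| = √(200²+807²) = √691249 ≈ 831.41, ∠ = arctan(807/200) ≈ 76.08°
quadratic: (j807)² + 1.28·j807 + 4 = -651245 + j1032.96 → |·| ≈ 6.5125e+05, ∠ ≈ 179.91°
∠G = 76.08° − 179.91° = -103.83°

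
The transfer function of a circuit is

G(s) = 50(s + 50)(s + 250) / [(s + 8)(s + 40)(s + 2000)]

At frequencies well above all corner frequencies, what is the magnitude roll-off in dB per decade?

Each pole contributes −20 dB/decade at high frequency; each zero contributes +20 dB/decade.
Net: 2 zero(s) − 3 pole(s) → -20 dB/decade.

-20 dB/decade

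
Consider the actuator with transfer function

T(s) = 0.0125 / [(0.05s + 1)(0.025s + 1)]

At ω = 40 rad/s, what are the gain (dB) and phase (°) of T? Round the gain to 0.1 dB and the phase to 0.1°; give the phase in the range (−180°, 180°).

At ω = 40 rad/s:
pole (1 + j40·0.05) = 1 + j2 → |·| ≈ 2.2361, ∠ ≈ 63.43°
pole (1 + j40·0.025) = 1 + j1 → |·| ≈ 1.4142, ∠ ≈ 45.00°
|T| = 0.0125 · 1 / (2.2361 · 1.4142) ≈ 0.0039528
Gain = 20 log₁₀(0.0039528) ≈ -48.06 dB
∠T = (0°) − (63.43° + 45.00°) = -108.43°

-48.1 dB, -108.4°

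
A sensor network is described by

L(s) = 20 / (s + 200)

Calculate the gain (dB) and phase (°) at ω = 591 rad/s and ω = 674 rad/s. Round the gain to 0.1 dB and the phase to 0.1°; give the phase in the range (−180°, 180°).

Substitute s = j591:
Numerator: 20 = 20 + j0
Denominator: (j591) + 200 = 200 + j591
|N| = √(20² + 0²) ≈ 20, ∠N ≈ 0.00°
|D| = √(200² + 591²) ≈ 623.92, ∠D ≈ 71.30°
|L| = 20 / 623.92 ≈ 0.032055
Gain = 20 log₁₀(0.032055) ≈ -29.88 dB
∠L = 0.00° − 71.30° = -71.30°

Substitute s = j674:
Numerator: 20 = 20 + j0
Denominator: (j674) + 200 = 200 + j674
|N| = √(20² + 0²) ≈ 20, ∠N ≈ 0.00°
|D| = √(200² + 674²) ≈ 703.05, ∠D ≈ 73.47°
|L| = 20 / 703.05 ≈ 0.028447
Gain = 20 log₁₀(0.028447) ≈ -30.92 dB
∠L = 0.00° − 73.47° = -73.47°

ω = 591: -29.9 dB, -71.3°; ω = 674: -30.9 dB, -73.5°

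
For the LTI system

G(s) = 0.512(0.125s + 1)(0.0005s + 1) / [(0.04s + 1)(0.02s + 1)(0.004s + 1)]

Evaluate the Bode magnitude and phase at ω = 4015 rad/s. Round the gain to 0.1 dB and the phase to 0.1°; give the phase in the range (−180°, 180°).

At ω = 4015 rad/s:
zero (1 + j4015·0.125) = 1 + j501.875 → |·| ≈ 501.88, ∠ ≈ 89.89°
zero (1 + j4015·0.0005) = 1 + j2.0075 → |·| ≈ 2.2428, ∠ ≈ 63.52°
pole (1 + j4015·0.04) = 1 + j160.6 → |·| ≈ 160.6, ∠ ≈ 89.64°
pole (1 + j4015·0.02) = 1 + j80.3 → |·| ≈ 80.306, ∠ ≈ 89.29°
pole (1 + j4015·0.004) = 1 + j16.06 → |·| ≈ 16.091, ∠ ≈ 86.44°
|G| = 0.512 · 501.88 · 2.2428 / (160.6 · 80.306 · 16.091) ≈ 0.0027771
Gain = 20 log₁₀(0.0027771) ≈ -51.13 dB
∠G = (89.89° + 63.52°) − (89.64° + 89.29° + 86.44°) = -111.96°

-51.1 dB, -112.0°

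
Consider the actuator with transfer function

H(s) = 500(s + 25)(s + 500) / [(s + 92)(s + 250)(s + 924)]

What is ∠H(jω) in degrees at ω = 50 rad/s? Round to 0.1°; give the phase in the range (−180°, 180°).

26.2°

At s = jω = j50:
zero (s+25): 25 + j50 → |·| = √(25²+50²) = √3125 ≈ 55.902, ∠ = arctan(50/25) ≈ 63.43°
zero (s+500): 500 + j50 → |·| = √(500²+50²) = √252500 ≈ 502.49, ∠ = arctan(50/500) ≈ 5.71°
pole (s+92): 92 + j50 → |·| = √(92²+50²) = √10964 ≈ 104.71, ∠ = arctan(50/92) ≈ 28.52°
pole (s+250): 250 + j50 → |·| = √(250²+50²) = √65000 ≈ 254.95, ∠ = arctan(50/250) ≈ 11.31°
pole (s+924): 924 + j50 → |·| = √(924²+50²) = √856276 ≈ 925.35, ∠ = arctan(50/924) ≈ 3.10°
∠H = 69.14° − 42.93° = 26.21°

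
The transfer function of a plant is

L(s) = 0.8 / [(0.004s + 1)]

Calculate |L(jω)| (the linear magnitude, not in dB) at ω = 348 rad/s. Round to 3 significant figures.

0.467

At ω = 348 rad/s:
pole (1 + j348·0.004) = 1 + j1.392 → |·| ≈ 1.714, ∠ ≈ 54.31°
|L| = 0.8 · 1 / (1.714) ≈ 0.46674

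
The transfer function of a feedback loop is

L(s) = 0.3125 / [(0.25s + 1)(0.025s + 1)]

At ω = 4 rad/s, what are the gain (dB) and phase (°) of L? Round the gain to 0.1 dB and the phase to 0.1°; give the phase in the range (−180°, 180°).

At ω = 4 rad/s:
pole (1 + j4·0.25) = 1 + j1 → |·| ≈ 1.4142, ∠ ≈ 45.00°
pole (1 + j4·0.025) = 1 + j0.1 → |·| ≈ 1.005, ∠ ≈ 5.71°
|L| = 0.3125 · 1 / (1.4142 · 1.005) ≈ 0.21987
Gain = 20 log₁₀(0.21987) ≈ -13.16 dB
∠L = (0°) − (45.00° + 5.71°) = -50.71°

-13.2 dB, -50.7°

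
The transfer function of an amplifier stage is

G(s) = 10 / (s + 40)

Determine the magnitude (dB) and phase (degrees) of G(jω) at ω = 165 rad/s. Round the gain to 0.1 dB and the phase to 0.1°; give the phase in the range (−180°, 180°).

-24.6 dB, -76.4°

At s = jω = j165:
pole (s+40): 40 + j165 → |·| = √(40²+165²) = √28825 ≈ 169.78, ∠ = arctan(165/40) ≈ 76.37°
|G| = 10 / 169.78 ≈ 0.0589
Gain = 20 log₁₀(0.0589) ≈ -24.60 dB
∠G = 0.00° − 76.37° = -76.37°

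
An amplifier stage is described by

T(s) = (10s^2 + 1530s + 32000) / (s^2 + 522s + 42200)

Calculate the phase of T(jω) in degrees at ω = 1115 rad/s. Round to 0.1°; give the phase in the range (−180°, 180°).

18.0°

Substitute s = j1115:
Numerator: 10(j1115)^2 + 1530(j1115) + 32000 = -12400250 + j1705950
Denominator: (j1115)^2 + 522(j1115) + 42200 = -1201025 + j582030
|N| = √(12400250² + 1705950²) ≈ 1.2517e+07, ∠N ≈ 172.17°
|D| = √(1201025² + 582030²) ≈ 1.3346e+06, ∠D ≈ 154.14°
∠T = 172.17° − 154.14° = 18.03°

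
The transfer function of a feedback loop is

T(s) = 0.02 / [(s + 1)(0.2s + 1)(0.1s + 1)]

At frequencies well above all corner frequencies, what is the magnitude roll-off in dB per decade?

Each pole contributes −20 dB/decade at high frequency; each zero contributes +20 dB/decade.
Net: 0 zero(s) − 3 pole(s) → -60 dB/decade.

-60 dB/decade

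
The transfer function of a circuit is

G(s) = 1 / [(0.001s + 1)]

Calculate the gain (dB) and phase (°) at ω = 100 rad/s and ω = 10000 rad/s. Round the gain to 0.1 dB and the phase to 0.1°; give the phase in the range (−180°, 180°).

At ω = 100 rad/s:
pole (1 + j100·0.001) = 1 + j0.1 → |·| ≈ 1.005, ∠ ≈ 5.71°
|G| = 1 · 1 / (1.005) ≈ 0.99502
Gain = 20 log₁₀(0.99502) ≈ -0.04 dB
∠G = (0°) − (5.71°) = -5.71°

At ω = 10000 rad/s:
pole (1 + j10000·0.001) = 1 + j10 → |·| ≈ 10.05, ∠ ≈ 84.29°
|G| = 1 · 1 / (10.05) ≈ 0.099502
Gain = 20 log₁₀(0.099502) ≈ -20.04 dB
∠G = (0°) − (84.29°) = -84.29°

ω = 100: -0.0 dB, -5.7°; ω = 10000: -20.0 dB, -84.3°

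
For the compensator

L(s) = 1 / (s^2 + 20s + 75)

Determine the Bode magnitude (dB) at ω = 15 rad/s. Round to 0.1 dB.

Substitute s = j15:
Numerator: 1 = 1 + j0
Denominator: (j15)^2 + 20(j15) + 75 = -150 + j300
|N| = √(1² + 0²) ≈ 1, ∠N ≈ 0.00°
|D| = √(150² + 300²) ≈ 335.41, ∠D ≈ 116.57°
|L| = 1 / 335.41 ≈ 0.0029814
Gain = 20 log₁₀(0.0029814) ≈ -50.51 dB

-50.5 dB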